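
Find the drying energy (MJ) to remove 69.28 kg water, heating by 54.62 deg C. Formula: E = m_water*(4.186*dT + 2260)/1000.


E = m_water * (4.186 * dT + 2260) / 1000
= 69.28 * (4.186 * 54.62 + 2260) / 1000
= 172.4129 MJ

172.4129 MJ


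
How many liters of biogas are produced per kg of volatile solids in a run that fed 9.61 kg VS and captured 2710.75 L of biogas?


Y = V / VS
= 2710.75 / 9.61
= 282.0760 L/kg VS

282.0760 L/kg VS


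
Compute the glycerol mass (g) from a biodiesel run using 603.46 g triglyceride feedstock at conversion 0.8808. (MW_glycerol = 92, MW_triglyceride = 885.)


glycerol = oil * conv * (92/885)
= 603.46 * 0.8808 * 92 / 885
= 55.2548 g

55.2548 g


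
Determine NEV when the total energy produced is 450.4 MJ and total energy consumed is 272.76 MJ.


NEV = E_out - E_in
= 450.4 - 272.76
= 177.6400 MJ

177.6400 MJ


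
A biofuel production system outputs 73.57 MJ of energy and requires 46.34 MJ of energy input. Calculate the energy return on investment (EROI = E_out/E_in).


EROI = E_out / E_in
= 73.57 / 46.34
= 1.5876

1.5876


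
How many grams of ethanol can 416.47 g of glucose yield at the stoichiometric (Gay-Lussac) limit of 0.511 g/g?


Theoretical ethanol yield: m_EtOH = 0.511 * m_glucose
m_EtOH = 0.511 * 416.47 = 212.8162 g

212.8162 g


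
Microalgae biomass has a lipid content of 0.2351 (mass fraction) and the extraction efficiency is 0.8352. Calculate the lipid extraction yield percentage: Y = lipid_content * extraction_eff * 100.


Y = lipid_content * extraction_eff * 100
= 0.2351 * 0.8352 * 100
= 19.6356%

19.6356%


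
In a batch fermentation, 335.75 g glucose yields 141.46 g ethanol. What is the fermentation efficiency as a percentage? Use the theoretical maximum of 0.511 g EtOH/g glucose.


Fermentation efficiency = (actual / (0.511 * glucose)) * 100
= (141.46 / (0.511 * 335.75)) * 100
= 82.4512%

82.4512%


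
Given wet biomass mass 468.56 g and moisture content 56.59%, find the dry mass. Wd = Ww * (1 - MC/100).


Wd = Ww * (1 - MC/100)
= 468.56 * (1 - 56.59/100)
= 203.4019 g

203.4019 g


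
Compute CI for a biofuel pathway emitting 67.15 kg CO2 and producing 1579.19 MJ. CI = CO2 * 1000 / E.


CI = CO2 * 1000 / E
= 67.15 * 1000 / 1579.19
= 42.5218 g CO2/MJ

42.5218 g CO2/MJ


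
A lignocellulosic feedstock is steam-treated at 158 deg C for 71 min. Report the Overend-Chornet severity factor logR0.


logR0 = log10(t * exp((T - 100) / 14.75))
= log10(71 * exp((158 - 100) / 14.75))
= 3.5590

3.5590


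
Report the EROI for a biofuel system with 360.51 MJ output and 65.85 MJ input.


EROI = E_out / E_in
= 360.51 / 65.85
= 5.4747

5.4747


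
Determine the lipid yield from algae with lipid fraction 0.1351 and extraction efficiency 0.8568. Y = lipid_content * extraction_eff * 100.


Y = lipid_content * extraction_eff * 100
= 0.1351 * 0.8568 * 100
= 11.5754%

11.5754%


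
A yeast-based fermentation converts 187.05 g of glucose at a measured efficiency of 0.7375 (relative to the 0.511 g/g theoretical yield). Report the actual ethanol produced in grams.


Actual ethanol: m = 0.511 * 187.05 * 0.7375
m = 70.4921 g

70.4921 g


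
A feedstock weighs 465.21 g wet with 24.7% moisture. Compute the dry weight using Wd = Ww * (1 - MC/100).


Wd = Ww * (1 - MC/100)
= 465.21 * (1 - 24.7/100)
= 350.3031 g

350.3031 g


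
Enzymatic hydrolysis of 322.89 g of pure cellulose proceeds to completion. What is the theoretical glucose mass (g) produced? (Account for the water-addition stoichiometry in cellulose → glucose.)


glucose = cellulose * 180/162
= 322.89 * 180/162
= 358.7667 g

358.7667 g


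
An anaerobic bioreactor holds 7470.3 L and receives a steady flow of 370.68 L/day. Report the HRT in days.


HRT = V / Q
= 7470.3 / 370.68
= 20.1530 days

20.1530 days


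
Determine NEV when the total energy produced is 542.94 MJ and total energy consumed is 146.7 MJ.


NEV = E_out - E_in
= 542.94 - 146.7
= 396.2400 MJ

396.2400 MJ


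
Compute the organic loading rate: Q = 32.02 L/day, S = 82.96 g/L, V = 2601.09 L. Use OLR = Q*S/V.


OLR = Q * S / V
= 32.02 * 82.96 / 2601.09
= 1.0213 g/L/day

1.0213 g/L/day


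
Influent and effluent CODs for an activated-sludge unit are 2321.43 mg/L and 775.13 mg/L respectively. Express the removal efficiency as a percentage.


eta = (COD_in - COD_out) / COD_in * 100
= (2321.43 - 775.13) / 2321.43 * 100
= 66.6098%

66.6098%


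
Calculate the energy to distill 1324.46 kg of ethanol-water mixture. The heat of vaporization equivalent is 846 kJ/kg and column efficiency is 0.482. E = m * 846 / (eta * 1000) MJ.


E = m * 846 / (eta * 1000)
= 1324.46 * 846 / (0.482 * 1000)
= 2324.6746 MJ

2324.6746 MJ


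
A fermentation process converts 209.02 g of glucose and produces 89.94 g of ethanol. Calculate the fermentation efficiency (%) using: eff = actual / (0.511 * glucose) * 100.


Fermentation efficiency = (actual / (0.511 * glucose)) * 100
= (89.94 / (0.511 * 209.02)) * 100
= 84.2062%

84.2062%


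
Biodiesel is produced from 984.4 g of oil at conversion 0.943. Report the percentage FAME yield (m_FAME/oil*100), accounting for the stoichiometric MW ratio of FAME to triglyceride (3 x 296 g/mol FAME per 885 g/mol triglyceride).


m_FAME = oil * conv * (3 * 296 / 885) = oil * conv * (888/885)
= 984.4 * 0.943 * 888 / 885
= 931.4359 g
Y = m_FAME / oil * 100 = conv * (888/885) * 100
= 0.943 * 888 / 885 * 100
= 94.62%

94.62%


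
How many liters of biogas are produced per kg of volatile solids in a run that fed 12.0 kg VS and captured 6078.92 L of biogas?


Y = V / VS
= 6078.92 / 12.0
= 506.5767 L/kg VS

506.5767 L/kg VS


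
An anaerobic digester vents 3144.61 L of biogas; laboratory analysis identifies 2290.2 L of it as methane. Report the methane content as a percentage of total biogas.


CH4% = V_CH4 / V_total * 100
= 2290.2 / 3144.61 * 100
= 72.8294%

72.8294%


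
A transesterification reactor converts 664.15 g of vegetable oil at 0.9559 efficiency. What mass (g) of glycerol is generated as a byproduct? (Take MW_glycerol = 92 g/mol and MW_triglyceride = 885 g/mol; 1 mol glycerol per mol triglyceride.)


glycerol = oil * conv * (92/885)
= 664.15 * 0.9559 * 92 / 885
= 65.9968 g

65.9968 g


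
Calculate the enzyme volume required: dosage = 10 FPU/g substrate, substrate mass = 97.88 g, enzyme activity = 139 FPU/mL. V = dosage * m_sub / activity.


V = dosage * m_sub / activity
V = 10 * 97.88 / 139
V = 7.0417 mL

7.0417 mL


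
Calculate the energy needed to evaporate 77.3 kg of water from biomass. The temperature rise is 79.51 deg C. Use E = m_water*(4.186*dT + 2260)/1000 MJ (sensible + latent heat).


E = m_water * (4.186 * dT + 2260) / 1000
= 77.3 * (4.186 * 79.51 + 2260) / 1000
= 200.4257 MJ

200.4257 MJ


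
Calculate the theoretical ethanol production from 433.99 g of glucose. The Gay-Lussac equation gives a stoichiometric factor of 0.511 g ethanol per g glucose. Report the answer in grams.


Theoretical ethanol yield: m_EtOH = 0.511 * m_glucose
m_EtOH = 0.511 * 433.99 = 221.7689 g

221.7689 g


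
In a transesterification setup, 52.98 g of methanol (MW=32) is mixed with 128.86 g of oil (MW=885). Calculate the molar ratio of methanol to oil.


Molar ratio = n_MeOH / n_oil = (MeOH/32) / (oil/885) = (MeOH * 885) / (32 * oil)
= (52.98 * 885) / (32 * 128.86)
= 11.3707

11.3707


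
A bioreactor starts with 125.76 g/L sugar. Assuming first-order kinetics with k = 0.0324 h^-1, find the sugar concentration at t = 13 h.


S = S0 * exp(-k * t)
S = 125.76 * exp(-0.0324 * 13)
S = 82.5311 g/L

82.5311 g/L


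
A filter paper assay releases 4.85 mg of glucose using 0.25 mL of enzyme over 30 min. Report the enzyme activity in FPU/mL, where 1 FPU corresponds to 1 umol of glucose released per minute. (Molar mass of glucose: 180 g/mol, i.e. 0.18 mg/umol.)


Activity = glucose_mg / (0.18 mg/umol * V_mL * t_min)
= 4.85 / (0.18 * 0.25 * 30)
= 3.5926 FPU/mL

3.5926 FPU/mL


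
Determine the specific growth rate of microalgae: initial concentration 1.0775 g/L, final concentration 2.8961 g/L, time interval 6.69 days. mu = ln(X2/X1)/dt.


mu = ln(X2/X1) / dt
= ln(2.8961/1.0775) / 6.69
= 0.1478 per day

0.1478 per day


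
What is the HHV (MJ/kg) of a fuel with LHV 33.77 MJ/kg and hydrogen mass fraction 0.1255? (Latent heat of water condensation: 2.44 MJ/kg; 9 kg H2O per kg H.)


HHV = LHV + H_frac * 9 * 2.44
= 33.77 + 0.1255 * 9 * 2.44
= 36.5260 MJ/kg

36.5260 MJ/kg


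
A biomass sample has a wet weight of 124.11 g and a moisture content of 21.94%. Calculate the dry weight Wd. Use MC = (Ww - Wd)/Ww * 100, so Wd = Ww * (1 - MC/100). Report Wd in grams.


Wd = Ww * (1 - MC/100)
= 124.11 * (1 - 21.94/100)
= 96.8803 g

96.8803 g


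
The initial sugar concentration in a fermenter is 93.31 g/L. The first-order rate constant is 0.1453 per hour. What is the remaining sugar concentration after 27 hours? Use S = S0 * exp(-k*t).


S = S0 * exp(-k * t)
S = 93.31 * exp(-0.1453 * 27)
S = 1.8456 g/L

1.8456 g/L


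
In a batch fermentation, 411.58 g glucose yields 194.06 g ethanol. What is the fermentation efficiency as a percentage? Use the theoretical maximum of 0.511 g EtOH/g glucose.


Fermentation efficiency = (actual / (0.511 * glucose)) * 100
= (194.06 / (0.511 * 411.58)) * 100
= 92.2701%

92.2701%


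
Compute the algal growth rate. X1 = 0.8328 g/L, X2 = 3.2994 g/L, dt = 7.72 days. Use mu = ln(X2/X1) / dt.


mu = ln(X2/X1) / dt
= ln(3.2994/0.8328) / 7.72
= 0.1783 per day

0.1783 per day


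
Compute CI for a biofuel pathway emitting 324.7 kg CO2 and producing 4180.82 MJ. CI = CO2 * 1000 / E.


CI = CO2 * 1000 / E
= 324.7 * 1000 / 4180.82
= 77.6642 g CO2/MJ

77.6642 g CO2/MJ


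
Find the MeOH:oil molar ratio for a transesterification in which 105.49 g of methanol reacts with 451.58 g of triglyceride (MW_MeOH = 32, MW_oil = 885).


Molar ratio = n_MeOH / n_oil = (MeOH/32) / (oil/885) = (MeOH * 885) / (32 * oil)
= (105.49 * 885) / (32 * 451.58)
= 6.4606

6.4606


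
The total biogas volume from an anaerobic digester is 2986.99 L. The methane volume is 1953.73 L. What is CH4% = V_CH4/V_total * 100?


CH4% = V_CH4 / V_total * 100
= 1953.73 / 2986.99 * 100
= 65.4080%

65.4080%


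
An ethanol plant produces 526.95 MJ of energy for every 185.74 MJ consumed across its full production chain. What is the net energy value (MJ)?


NEV = E_out - E_in
= 526.95 - 185.74
= 341.2100 MJ

341.2100 MJ


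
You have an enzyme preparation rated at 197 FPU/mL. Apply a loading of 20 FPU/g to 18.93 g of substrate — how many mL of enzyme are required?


V = dosage * m_sub / activity
V = 20 * 18.93 / 197
V = 1.9218 mL

1.9218 mL


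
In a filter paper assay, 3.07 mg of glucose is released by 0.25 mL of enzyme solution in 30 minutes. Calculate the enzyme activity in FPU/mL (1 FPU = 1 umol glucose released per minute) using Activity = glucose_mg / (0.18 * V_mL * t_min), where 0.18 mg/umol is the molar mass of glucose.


Activity = glucose_mg / (0.18 mg/umol * V_mL * t_min)
= 3.07 / (0.18 * 0.25 * 30)
= 2.2741 FPU/mL

2.2741 FPU/mL


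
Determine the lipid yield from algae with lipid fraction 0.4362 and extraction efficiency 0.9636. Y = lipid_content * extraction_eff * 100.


Y = lipid_content * extraction_eff * 100
= 0.4362 * 0.9636 * 100
= 42.0322%

42.0322%


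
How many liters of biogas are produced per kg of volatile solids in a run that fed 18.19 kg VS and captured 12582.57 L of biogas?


Y = V / VS
= 12582.57 / 18.19
= 691.7301 L/kg VS

691.7301 L/kg VS


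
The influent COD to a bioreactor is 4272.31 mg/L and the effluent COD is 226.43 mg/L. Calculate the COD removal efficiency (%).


eta = (COD_in - COD_out) / COD_in * 100
= (4272.31 - 226.43) / 4272.31 * 100
= 94.7001%

94.7001%


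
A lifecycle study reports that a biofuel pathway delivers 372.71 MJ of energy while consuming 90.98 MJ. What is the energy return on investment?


EROI = E_out / E_in
= 372.71 / 90.98
= 4.0966

4.0966


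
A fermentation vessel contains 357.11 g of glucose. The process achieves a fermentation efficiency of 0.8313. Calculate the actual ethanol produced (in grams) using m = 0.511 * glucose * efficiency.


Actual ethanol: m = 0.511 * 357.11 * 0.8313
m = 151.6983 g

151.6983 g


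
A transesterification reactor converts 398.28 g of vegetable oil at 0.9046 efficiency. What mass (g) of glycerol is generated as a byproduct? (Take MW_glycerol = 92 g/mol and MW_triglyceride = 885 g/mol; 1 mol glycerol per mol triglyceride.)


glycerol = oil * conv * (92/885)
= 398.28 * 0.9046 * 92 / 885
= 37.4533 g

37.4533 g


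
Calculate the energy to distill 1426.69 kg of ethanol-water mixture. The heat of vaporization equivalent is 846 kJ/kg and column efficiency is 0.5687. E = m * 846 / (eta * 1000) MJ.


E = m * 846 / (eta * 1000)
= 1426.69 * 846 / (0.5687 * 1000)
= 2122.3488 MJ

2122.3488 MJ


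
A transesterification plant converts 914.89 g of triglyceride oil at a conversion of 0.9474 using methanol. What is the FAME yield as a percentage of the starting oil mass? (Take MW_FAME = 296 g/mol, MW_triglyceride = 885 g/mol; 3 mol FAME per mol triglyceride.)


m_FAME = oil * conv * (3 * 296 / 885) = oil * conv * (888/885)
= 914.89 * 0.9474 * 888 / 885
= 869.7050 g
Y = m_FAME / oil * 100 = conv * (888/885) * 100
= 0.9474 * 888 / 885 * 100
= 95.06%

95.06%


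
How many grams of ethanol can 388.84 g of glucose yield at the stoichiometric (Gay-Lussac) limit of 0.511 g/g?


Theoretical ethanol yield: m_EtOH = 0.511 * m_glucose
m_EtOH = 0.511 * 388.84 = 198.6972 g

198.6972 g


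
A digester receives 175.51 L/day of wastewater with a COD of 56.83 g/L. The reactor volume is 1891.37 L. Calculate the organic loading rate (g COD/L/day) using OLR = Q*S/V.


OLR = Q * S / V
= 175.51 * 56.83 / 1891.37
= 5.2735 g/L/day

5.2735 g/L/day


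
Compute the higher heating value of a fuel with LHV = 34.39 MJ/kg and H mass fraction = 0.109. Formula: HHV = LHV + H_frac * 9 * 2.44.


HHV = LHV + H_frac * 9 * 2.44
= 34.39 + 0.109 * 9 * 2.44
= 36.7836 MJ/kg

36.7836 MJ/kg


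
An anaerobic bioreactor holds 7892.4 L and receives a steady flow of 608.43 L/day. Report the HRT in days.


HRT = V / Q
= 7892.4 / 608.43
= 12.9717 days

12.9717 days


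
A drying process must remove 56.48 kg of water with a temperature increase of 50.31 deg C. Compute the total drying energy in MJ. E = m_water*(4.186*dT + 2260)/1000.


E = m_water * (4.186 * dT + 2260) / 1000
= 56.48 * (4.186 * 50.31 + 2260) / 1000
= 139.5394 MJ

139.5394 MJ


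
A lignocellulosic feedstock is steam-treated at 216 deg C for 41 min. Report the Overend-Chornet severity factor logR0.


logR0 = log10(t * exp((T - 100) / 14.75))
= log10(41 * exp((216 - 100) / 14.75))
= 5.0283

5.0283


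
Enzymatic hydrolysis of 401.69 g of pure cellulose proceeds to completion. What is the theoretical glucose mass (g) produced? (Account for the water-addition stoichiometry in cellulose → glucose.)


glucose = cellulose * 180/162
= 401.69 * 180/162
= 446.3222 g

446.3222 g


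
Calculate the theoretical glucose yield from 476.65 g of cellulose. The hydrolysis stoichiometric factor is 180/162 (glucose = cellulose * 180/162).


glucose = cellulose * 180/162
= 476.65 * 180/162
= 529.6111 g

529.6111 g


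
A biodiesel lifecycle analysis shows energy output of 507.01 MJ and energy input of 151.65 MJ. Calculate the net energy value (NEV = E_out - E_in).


NEV = E_out - E_in
= 507.01 - 151.65
= 355.3600 MJ

355.3600 MJ


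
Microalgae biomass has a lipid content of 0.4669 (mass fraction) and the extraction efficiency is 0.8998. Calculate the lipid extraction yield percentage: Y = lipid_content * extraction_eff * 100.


Y = lipid_content * extraction_eff * 100
= 0.4669 * 0.8998 * 100
= 42.0117%

42.0117%


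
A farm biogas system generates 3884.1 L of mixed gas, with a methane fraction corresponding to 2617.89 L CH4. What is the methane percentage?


CH4% = V_CH4 / V_total * 100
= 2617.89 / 3884.1 * 100
= 67.4002%

67.4002%


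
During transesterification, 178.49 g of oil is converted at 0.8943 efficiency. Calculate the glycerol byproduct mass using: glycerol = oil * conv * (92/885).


glycerol = oil * conv * (92/885)
= 178.49 * 0.8943 * 92 / 885
= 16.5936 g

16.5936 g


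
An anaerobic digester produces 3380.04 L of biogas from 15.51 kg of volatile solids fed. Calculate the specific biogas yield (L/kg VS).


Y = V / VS
= 3380.04 / 15.51
= 217.9265 L/kg VS

217.9265 L/kg VS


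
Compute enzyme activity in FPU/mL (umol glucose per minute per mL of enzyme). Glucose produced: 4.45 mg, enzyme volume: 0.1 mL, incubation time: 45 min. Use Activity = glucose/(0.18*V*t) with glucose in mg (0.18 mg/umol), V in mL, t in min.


Activity = glucose_mg / (0.18 mg/umol * V_mL * t_min)
= 4.45 / (0.18 * 0.1 * 45)
= 5.4938 FPU/mL

5.4938 FPU/mL


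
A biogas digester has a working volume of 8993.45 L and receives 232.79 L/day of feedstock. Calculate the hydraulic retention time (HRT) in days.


HRT = V / Q
= 8993.45 / 232.79
= 38.6333 days

38.6333 days


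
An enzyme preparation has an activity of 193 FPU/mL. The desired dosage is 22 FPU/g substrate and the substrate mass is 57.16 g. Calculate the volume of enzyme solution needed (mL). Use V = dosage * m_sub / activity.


V = dosage * m_sub / activity
V = 22 * 57.16 / 193
V = 6.5156 mL

6.5156 mL


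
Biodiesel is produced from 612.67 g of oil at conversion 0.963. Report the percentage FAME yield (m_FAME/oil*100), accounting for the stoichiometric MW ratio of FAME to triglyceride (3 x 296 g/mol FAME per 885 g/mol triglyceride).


m_FAME = oil * conv * (3 * 296 / 885) = oil * conv * (888/885)
= 612.67 * 0.963 * 888 / 885
= 592.0012 g
Y = m_FAME / oil * 100 = conv * (888/885) * 100
= 0.963 * 888 / 885 * 100
= 96.63%

96.63%


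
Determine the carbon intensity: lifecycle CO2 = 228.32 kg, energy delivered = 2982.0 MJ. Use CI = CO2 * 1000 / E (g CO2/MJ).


CI = CO2 * 1000 / E
= 228.32 * 1000 / 2982.0
= 76.5661 g CO2/MJ

76.5661 g CO2/MJ


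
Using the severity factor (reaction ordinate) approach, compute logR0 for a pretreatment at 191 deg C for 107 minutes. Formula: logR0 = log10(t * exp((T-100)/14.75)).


logR0 = log10(t * exp((T - 100) / 14.75))
= log10(107 * exp((191 - 100) / 14.75))
= 4.7088

4.7088


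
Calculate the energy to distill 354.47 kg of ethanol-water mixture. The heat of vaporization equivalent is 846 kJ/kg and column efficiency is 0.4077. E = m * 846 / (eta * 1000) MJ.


E = m * 846 / (eta * 1000)
= 354.47 * 846 / (0.4077 * 1000)
= 735.5448 MJ

735.5448 MJ


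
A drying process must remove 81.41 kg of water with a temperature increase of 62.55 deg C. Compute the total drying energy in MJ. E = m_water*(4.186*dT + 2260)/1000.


E = m_water * (4.186 * dT + 2260) / 1000
= 81.41 * (4.186 * 62.55 + 2260) / 1000
= 205.3025 MJ

205.3025 MJ


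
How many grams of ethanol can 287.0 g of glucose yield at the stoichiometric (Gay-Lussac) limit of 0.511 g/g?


Theoretical ethanol yield: m_EtOH = 0.511 * m_glucose
m_EtOH = 0.511 * 287.0 = 146.6570 g

146.6570 g


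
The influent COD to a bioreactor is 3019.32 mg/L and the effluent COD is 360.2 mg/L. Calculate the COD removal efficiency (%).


eta = (COD_in - COD_out) / COD_in * 100
= (3019.32 - 360.2) / 3019.32 * 100
= 88.0702%

88.0702%


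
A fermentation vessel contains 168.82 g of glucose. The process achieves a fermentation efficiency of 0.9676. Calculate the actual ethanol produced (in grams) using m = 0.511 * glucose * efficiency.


Actual ethanol: m = 0.511 * 168.82 * 0.9676
m = 83.4720 g

83.4720 g


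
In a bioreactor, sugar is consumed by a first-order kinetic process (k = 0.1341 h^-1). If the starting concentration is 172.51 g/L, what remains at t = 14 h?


S = S0 * exp(-k * t)
S = 172.51 * exp(-0.1341 * 14)
S = 26.3918 g/L

26.3918 g/L


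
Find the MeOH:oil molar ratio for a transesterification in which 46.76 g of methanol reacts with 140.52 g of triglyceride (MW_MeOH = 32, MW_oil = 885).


Molar ratio = n_MeOH / n_oil = (MeOH/32) / (oil/885) = (MeOH * 885) / (32 * oil)
= (46.76 * 885) / (32 * 140.52)
= 9.2030

9.2030


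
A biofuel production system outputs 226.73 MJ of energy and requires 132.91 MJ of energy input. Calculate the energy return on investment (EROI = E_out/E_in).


EROI = E_out / E_in
= 226.73 / 132.91
= 1.7059

1.7059


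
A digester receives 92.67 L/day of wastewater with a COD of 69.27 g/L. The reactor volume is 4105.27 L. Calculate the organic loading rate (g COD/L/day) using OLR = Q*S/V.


OLR = Q * S / V
= 92.67 * 69.27 / 4105.27
= 1.5637 g/L/day

1.5637 g/L/day


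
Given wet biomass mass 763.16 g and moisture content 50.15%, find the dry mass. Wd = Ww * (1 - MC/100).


Wd = Ww * (1 - MC/100)
= 763.16 * (1 - 50.15/100)
= 380.4353 g

380.4353 g


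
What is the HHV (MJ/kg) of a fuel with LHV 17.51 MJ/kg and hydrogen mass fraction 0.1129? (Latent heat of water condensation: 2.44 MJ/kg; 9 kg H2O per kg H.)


HHV = LHV + H_frac * 9 * 2.44
= 17.51 + 0.1129 * 9 * 2.44
= 19.9893 MJ/kg

19.9893 MJ/kg


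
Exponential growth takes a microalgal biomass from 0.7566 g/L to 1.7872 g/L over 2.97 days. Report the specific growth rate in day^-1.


mu = ln(X2/X1) / dt
= ln(1.7872/0.7566) / 2.97
= 0.2894 per day

0.2894 per day


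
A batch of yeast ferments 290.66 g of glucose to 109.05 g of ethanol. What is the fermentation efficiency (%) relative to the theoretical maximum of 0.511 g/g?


Fermentation efficiency = (actual / (0.511 * glucose)) * 100
= (109.05 / (0.511 * 290.66)) * 100
= 73.4209%

73.4209%


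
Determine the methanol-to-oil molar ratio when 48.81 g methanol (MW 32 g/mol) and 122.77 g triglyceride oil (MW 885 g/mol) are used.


Molar ratio = n_MeOH / n_oil = (MeOH/32) / (oil/885) = (MeOH * 885) / (32 * oil)
= (48.81 * 885) / (32 * 122.77)
= 10.9954

10.9954


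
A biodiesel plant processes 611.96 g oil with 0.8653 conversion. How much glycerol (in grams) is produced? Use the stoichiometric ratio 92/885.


glycerol = oil * conv * (92/885)
= 611.96 * 0.8653 * 92 / 885
= 55.0471 g

55.0471 g


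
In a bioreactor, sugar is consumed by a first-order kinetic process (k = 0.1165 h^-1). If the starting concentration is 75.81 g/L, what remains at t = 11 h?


S = S0 * exp(-k * t)
S = 75.81 * exp(-0.1165 * 11)
S = 21.0464 g/L

21.0464 g/L


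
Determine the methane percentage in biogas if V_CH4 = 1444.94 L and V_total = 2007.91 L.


CH4% = V_CH4 / V_total * 100
= 1444.94 / 2007.91 * 100
= 71.9624%

71.9624%


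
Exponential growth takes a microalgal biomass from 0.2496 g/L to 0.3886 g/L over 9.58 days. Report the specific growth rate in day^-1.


mu = ln(X2/X1) / dt
= ln(0.3886/0.2496) / 9.58
= 0.0462 per day

0.0462 per day


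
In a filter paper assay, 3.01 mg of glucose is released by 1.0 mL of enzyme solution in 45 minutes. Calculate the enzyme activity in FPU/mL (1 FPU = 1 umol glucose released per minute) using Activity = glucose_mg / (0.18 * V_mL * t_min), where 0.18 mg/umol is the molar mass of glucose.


Activity = glucose_mg / (0.18 mg/umol * V_mL * t_min)
= 3.01 / (0.18 * 1.0 * 45)
= 0.3716 FPU/mL

0.3716 FPU/mL


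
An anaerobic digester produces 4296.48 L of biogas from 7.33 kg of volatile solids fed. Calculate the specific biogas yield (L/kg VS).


Y = V / VS
= 4296.48 / 7.33
= 586.1501 L/kg VS

586.1501 L/kg VS


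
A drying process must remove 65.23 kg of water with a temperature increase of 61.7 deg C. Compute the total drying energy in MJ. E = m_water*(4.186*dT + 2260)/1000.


E = m_water * (4.186 * dT + 2260) / 1000
= 65.23 * (4.186 * 61.7 + 2260) / 1000
= 164.2672 MJ

164.2672 MJ


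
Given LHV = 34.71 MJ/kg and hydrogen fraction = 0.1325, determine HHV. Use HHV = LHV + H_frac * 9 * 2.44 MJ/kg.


HHV = LHV + H_frac * 9 * 2.44
= 34.71 + 0.1325 * 9 * 2.44
= 37.6197 MJ/kg

37.6197 MJ/kg


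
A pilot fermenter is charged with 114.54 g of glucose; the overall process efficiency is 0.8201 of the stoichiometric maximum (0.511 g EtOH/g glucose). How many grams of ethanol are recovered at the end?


Actual ethanol: m = 0.511 * 114.54 * 0.8201
m = 48.0004 g

48.0004 g


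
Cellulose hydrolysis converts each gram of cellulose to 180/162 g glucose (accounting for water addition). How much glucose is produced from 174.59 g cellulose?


glucose = cellulose * 180/162
= 174.59 * 180/162
= 193.9889 g

193.9889 g


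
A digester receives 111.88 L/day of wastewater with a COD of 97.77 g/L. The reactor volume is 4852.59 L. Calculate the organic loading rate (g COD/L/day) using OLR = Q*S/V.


OLR = Q * S / V
= 111.88 * 97.77 / 4852.59
= 2.2542 g/L/day

2.2542 g/L/day


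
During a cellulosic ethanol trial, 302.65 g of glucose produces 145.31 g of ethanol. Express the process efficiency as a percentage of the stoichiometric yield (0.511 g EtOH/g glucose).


Fermentation efficiency = (actual / (0.511 * glucose)) * 100
= (145.31 / (0.511 * 302.65)) * 100
= 93.9580%

93.9580%


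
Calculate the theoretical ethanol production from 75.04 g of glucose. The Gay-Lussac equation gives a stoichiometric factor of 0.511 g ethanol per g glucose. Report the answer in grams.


Theoretical ethanol yield: m_EtOH = 0.511 * m_glucose
m_EtOH = 0.511 * 75.04 = 38.3454 g

38.3454 g


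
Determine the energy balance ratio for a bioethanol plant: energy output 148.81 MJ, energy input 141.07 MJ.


EROI = E_out / E_in
= 148.81 / 141.07
= 1.0549

1.0549


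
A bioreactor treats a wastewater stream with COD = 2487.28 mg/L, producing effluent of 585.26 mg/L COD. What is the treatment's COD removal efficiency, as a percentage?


eta = (COD_in - COD_out) / COD_in * 100
= (2487.28 - 585.26) / 2487.28 * 100
= 76.4699%

76.4699%


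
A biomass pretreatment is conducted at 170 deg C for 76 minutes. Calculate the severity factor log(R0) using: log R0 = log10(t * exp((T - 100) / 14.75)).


logR0 = log10(t * exp((T - 100) / 14.75))
= log10(76 * exp((170 - 100) / 14.75))
= 3.9419

3.9419


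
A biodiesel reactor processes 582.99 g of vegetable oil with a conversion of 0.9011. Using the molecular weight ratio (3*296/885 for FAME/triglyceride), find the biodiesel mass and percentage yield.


m_FAME = oil * conv * (3 * 296 / 885) = oil * conv * (888/885)
= 582.99 * 0.9011 * 888 / 885
= 527.1131 g
Y = m_FAME / oil * 100 = conv * (888/885) * 100
= 0.9011 * 888 / 885 * 100
= 90.42%

527.1131 g FAME; Y = 90.42%


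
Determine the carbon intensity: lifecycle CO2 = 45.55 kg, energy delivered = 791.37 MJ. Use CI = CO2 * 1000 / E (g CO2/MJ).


CI = CO2 * 1000 / E
= 45.55 * 1000 / 791.37
= 57.5584 g CO2/MJ

57.5584 g CO2/MJ


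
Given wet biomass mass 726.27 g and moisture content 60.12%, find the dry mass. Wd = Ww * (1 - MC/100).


Wd = Ww * (1 - MC/100)
= 726.27 * (1 - 60.12/100)
= 289.6365 g

289.6365 g


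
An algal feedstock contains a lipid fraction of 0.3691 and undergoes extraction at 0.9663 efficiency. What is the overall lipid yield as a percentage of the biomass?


Y = lipid_content * extraction_eff * 100
= 0.3691 * 0.9663 * 100
= 35.6661%

35.6661%


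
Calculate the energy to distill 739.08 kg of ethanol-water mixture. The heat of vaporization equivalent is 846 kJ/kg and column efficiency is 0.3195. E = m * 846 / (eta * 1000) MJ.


E = m * 846 / (eta * 1000)
= 739.08 * 846 / (0.3195 * 1000)
= 1957.0006 MJ

1957.0006 MJ


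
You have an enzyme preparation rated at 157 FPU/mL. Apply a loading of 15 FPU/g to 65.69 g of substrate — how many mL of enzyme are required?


V = dosage * m_sub / activity
V = 15 * 65.69 / 157
V = 6.2761 mL

6.2761 mL


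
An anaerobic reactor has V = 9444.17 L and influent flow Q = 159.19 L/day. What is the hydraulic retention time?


HRT = V / Q
= 9444.17 / 159.19
= 59.3264 days

59.3264 days


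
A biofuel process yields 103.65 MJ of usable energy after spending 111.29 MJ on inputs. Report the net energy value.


NEV = E_out - E_in
= 103.65 - 111.29
= -7.6400 MJ

-7.6400 MJ


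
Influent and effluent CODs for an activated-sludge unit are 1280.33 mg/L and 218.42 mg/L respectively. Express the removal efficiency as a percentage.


eta = (COD_in - COD_out) / COD_in * 100
= (1280.33 - 218.42) / 1280.33 * 100
= 82.9403%

82.9403%


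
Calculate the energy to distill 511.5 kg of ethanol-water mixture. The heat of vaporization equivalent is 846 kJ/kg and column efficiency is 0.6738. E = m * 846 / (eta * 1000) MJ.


E = m * 846 / (eta * 1000)
= 511.5 * 846 / (0.6738 * 1000)
= 642.2217 MJ

642.2217 MJ


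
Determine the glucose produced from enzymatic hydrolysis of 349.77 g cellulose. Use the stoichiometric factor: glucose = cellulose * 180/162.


glucose = cellulose * 180/162
= 349.77 * 180/162
= 388.6333 g

388.6333 g


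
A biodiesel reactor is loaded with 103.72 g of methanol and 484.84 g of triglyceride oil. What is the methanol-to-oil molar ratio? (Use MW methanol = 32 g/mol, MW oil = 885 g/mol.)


Molar ratio = n_MeOH / n_oil = (MeOH/32) / (oil/885) = (MeOH * 885) / (32 * oil)
= (103.72 * 885) / (32 * 484.84)
= 5.9164

5.9164


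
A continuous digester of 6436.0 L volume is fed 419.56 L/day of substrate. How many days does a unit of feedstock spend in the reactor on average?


HRT = V / Q
= 6436.0 / 419.56
= 15.3399 days

15.3399 days


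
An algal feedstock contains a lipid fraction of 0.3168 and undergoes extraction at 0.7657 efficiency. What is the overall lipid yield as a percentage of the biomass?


Y = lipid_content * extraction_eff * 100
= 0.3168 * 0.7657 * 100
= 24.2574%

24.2574%


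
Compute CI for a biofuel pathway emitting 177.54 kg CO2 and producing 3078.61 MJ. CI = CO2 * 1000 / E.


CI = CO2 * 1000 / E
= 177.54 * 1000 / 3078.61
= 57.6689 g CO2/MJ

57.6689 g CO2/MJ


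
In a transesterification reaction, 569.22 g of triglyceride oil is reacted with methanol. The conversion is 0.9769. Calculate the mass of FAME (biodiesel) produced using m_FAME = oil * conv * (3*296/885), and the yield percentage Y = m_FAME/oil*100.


m_FAME = oil * conv * (3 * 296 / 885) = oil * conv * (888/885)
= 569.22 * 0.9769 * 888 / 885
= 557.9560 g
Y = m_FAME / oil * 100 = conv * (888/885) * 100
= 0.9769 * 888 / 885 * 100
= 98.02%

557.9560 g FAME; Y = 98.02%


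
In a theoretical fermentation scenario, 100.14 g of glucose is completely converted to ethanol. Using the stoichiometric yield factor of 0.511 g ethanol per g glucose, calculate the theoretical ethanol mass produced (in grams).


Theoretical ethanol yield: m_EtOH = 0.511 * m_glucose
m_EtOH = 0.511 * 100.14 = 51.1715 g

51.1715 g


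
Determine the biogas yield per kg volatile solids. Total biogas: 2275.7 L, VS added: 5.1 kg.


Y = V / VS
= 2275.7 / 5.1
= 446.2157 L/kg VS

446.2157 L/kg VS


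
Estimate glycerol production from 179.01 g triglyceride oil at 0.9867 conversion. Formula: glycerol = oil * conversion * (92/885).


glycerol = oil * conv * (92/885)
= 179.01 * 0.9867 * 92 / 885
= 18.3615 g

18.3615 g


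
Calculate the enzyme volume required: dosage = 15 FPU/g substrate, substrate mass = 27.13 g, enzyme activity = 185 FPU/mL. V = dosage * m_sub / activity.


V = dosage * m_sub / activity
V = 15 * 27.13 / 185
V = 2.1997 mL

2.1997 mL


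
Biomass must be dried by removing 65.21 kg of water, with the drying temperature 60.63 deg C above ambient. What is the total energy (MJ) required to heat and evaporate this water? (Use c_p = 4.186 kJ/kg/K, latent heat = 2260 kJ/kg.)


E = m_water * (4.186 * dT + 2260) / 1000
= 65.21 * (4.186 * 60.63 + 2260) / 1000
= 163.9247 MJ

163.9247 MJ


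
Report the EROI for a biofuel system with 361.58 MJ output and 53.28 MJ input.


EROI = E_out / E_in
= 361.58 / 53.28
= 6.7864

6.7864


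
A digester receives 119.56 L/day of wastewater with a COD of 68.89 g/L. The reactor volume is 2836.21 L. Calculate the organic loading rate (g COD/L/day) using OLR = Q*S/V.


OLR = Q * S / V
= 119.56 * 68.89 / 2836.21
= 2.9040 g/L/day

2.9040 g/L/day


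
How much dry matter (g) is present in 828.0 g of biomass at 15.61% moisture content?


Wd = Ww * (1 - MC/100)
= 828.0 * (1 - 15.61/100)
= 698.7492 g

698.7492 g


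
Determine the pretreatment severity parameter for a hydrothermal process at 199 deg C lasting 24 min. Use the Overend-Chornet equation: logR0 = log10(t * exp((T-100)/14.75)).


logR0 = log10(t * exp((T - 100) / 14.75))
= log10(24 * exp((199 - 100) / 14.75))
= 4.2951

4.2951


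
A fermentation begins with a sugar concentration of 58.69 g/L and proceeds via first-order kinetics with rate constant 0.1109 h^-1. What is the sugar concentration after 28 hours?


S = S0 * exp(-k * t)
S = 58.69 * exp(-0.1109 * 28)
S = 2.6302 g/L

2.6302 g/L


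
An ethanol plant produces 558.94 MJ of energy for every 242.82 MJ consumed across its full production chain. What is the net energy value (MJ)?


NEV = E_out - E_in
= 558.94 - 242.82
= 316.1200 MJ

316.1200 MJ


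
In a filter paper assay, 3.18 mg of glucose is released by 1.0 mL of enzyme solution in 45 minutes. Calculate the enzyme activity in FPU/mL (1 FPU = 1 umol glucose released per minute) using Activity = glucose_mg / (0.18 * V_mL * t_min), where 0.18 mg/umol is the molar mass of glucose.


Activity = glucose_mg / (0.18 mg/umol * V_mL * t_min)
= 3.18 / (0.18 * 1.0 * 45)
= 0.3926 FPU/mL

0.3926 FPU/mL


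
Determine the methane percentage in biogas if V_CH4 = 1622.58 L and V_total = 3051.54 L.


CH4% = V_CH4 / V_total * 100
= 1622.58 / 3051.54 * 100
= 53.1725%

53.1725%


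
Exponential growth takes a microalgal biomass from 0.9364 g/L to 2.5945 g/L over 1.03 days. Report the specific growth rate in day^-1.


mu = ln(X2/X1) / dt
= ln(2.5945/0.9364) / 1.03
= 0.9894 per day

0.9894 per day


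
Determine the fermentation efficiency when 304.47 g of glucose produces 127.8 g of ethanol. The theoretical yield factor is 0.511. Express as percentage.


Fermentation efficiency = (actual / (0.511 * glucose)) * 100
= (127.8 / (0.511 * 304.47)) * 100
= 82.1420%

82.1420%


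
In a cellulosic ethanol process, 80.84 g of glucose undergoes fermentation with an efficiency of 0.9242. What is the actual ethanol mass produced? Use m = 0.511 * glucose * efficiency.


Actual ethanol: m = 0.511 * 80.84 * 0.9242
m = 38.1780 g

38.1780 g


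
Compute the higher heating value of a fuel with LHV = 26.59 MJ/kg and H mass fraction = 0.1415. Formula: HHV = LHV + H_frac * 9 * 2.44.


HHV = LHV + H_frac * 9 * 2.44
= 26.59 + 0.1415 * 9 * 2.44
= 29.6973 MJ/kg

29.6973 MJ/kg


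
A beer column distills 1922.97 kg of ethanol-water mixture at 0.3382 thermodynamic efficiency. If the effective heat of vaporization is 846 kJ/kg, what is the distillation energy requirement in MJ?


E = m * 846 / (eta * 1000)
= 1922.97 * 846 / (0.3382 * 1000)
= 4810.2679 MJ

4810.2679 MJ


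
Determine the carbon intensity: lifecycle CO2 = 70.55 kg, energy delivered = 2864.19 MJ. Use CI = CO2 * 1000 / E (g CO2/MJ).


CI = CO2 * 1000 / E
= 70.55 * 1000 / 2864.19
= 24.6317 g CO2/MJ

24.6317 g CO2/MJ


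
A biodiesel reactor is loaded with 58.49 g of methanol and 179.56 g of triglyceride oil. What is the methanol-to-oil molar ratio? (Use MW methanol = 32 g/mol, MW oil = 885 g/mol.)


Molar ratio = n_MeOH / n_oil = (MeOH/32) / (oil/885) = (MeOH * 885) / (32 * oil)
= (58.49 * 885) / (32 * 179.56)
= 9.0088

9.0088


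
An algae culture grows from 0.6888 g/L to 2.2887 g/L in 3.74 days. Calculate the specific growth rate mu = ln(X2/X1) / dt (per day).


mu = ln(X2/X1) / dt
= ln(2.2887/0.6888) / 3.74
= 0.3211 per day

0.3211 per day


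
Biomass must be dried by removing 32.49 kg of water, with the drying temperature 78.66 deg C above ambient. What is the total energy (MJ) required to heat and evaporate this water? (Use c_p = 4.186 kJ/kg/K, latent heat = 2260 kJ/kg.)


E = m_water * (4.186 * dT + 2260) / 1000
= 32.49 * (4.186 * 78.66 + 2260) / 1000
= 84.1254 MJ

84.1254 MJ


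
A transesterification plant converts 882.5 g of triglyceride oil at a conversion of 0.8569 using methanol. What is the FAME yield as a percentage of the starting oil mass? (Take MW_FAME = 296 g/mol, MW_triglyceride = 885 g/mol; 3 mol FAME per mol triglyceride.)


m_FAME = oil * conv * (3 * 296 / 885) = oil * conv * (888/885)
= 882.5 * 0.8569 * 888 / 885
= 758.7777 g
Y = m_FAME / oil * 100 = conv * (888/885) * 100
= 0.8569 * 888 / 885 * 100
= 85.98%

85.98%


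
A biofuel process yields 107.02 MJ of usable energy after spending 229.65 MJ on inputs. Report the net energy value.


NEV = E_out - E_in
= 107.02 - 229.65
= -122.6300 MJ

-122.6300 MJ


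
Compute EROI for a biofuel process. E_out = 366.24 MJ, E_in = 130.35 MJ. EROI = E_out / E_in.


EROI = E_out / E_in
= 366.24 / 130.35
= 2.8097

2.8097


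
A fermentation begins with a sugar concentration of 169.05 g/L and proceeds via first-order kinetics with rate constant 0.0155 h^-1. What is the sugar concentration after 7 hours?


S = S0 * exp(-k * t)
S = 169.05 * exp(-0.0155 * 7)
S = 151.6681 g/L

151.6681 g/L


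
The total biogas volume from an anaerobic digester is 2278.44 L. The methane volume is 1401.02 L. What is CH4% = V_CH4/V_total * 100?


CH4% = V_CH4 / V_total * 100
= 1401.02 / 2278.44 * 100
= 61.4903%

61.4903%


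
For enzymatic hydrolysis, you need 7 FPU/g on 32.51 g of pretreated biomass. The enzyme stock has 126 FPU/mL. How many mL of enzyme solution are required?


V = dosage * m_sub / activity
V = 7 * 32.51 / 126
V = 1.8061 mL

1.8061 mL


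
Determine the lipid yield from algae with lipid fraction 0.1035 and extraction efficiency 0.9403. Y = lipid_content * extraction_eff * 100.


Y = lipid_content * extraction_eff * 100
= 0.1035 * 0.9403 * 100
= 9.7321%

9.7321%


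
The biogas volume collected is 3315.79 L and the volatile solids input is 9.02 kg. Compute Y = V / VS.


Y = V / VS
= 3315.79 / 9.02
= 367.6042 L/kg VS

367.6042 L/kg VS


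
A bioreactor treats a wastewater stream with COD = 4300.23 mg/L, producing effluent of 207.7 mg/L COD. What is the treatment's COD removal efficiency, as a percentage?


eta = (COD_in - COD_out) / COD_in * 100
= (4300.23 - 207.7) / 4300.23 * 100
= 95.1700%

95.1700%


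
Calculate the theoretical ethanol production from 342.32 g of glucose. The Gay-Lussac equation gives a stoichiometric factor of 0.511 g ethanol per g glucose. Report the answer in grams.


Theoretical ethanol yield: m_EtOH = 0.511 * m_glucose
m_EtOH = 0.511 * 342.32 = 174.9255 g

174.9255 g


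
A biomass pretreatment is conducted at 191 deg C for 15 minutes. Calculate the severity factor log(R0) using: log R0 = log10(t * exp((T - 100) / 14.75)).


logR0 = log10(t * exp((T - 100) / 14.75))
= log10(15 * exp((191 - 100) / 14.75))
= 3.8555

3.8555


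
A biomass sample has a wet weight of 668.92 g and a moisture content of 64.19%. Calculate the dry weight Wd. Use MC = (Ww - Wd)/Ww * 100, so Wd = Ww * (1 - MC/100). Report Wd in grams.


Wd = Ww * (1 - MC/100)
= 668.92 * (1 - 64.19/100)
= 239.5403 g

239.5403 g


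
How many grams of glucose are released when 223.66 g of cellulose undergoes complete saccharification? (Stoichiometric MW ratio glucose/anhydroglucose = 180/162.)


glucose = cellulose * 180/162
= 223.66 * 180/162
= 248.5111 g

248.5111 g


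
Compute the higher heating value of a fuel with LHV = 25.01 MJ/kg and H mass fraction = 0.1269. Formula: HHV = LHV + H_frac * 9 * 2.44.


HHV = LHV + H_frac * 9 * 2.44
= 25.01 + 0.1269 * 9 * 2.44
= 27.7967 MJ/kg

27.7967 MJ/kg


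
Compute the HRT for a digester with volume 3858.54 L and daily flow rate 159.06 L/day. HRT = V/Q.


HRT = V / Q
= 3858.54 / 159.06
= 24.2584 days

24.2584 days
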